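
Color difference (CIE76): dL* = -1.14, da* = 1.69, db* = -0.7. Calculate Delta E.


Formula: Delta E = sqrt(dL*^2 + da*^2 + db*^2)
Step 1: dL*^2 = (-1.14)^2 = 1.2996
Step 2: da*^2 = 1.69^2 = 2.8561
Step 3: db*^2 = (-0.7)^2 = 0.49
Step 4: Sum = 1.2996 + 2.8561 + 0.49 = 4.6457
Step 5: Delta E = sqrt(4.6457) = 2.16

2.16 Delta E


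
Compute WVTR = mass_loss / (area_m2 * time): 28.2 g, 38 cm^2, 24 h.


Formula: WVTR = mass_loss / (area * time)
Step 1: Convert area: 38 cm^2 = 0.0038 m^2
Step 2: WVTR = 28.2 g / (0.0038 m^2 * 24 h)
Step 3: WVTR = 28.2 / 0.0912 = 309.2 g/m^2/h

309.2 g/m^2/h


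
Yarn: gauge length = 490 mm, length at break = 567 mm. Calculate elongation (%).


Formula: Elongation (%) = ((L_break - L0) / L0) * 100
Step 1: Extension = 567 - 490 = 77 mm
Step 2: Elongation = (77 / 490) * 100
Step 3: Elongation = 0.157143 * 100 = 15.7143% ≈ 15.7%

15.7%


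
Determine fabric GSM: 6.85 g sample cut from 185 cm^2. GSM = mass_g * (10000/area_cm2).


Formula: GSM = mass_g / area_m2
Step 1: Convert area: 185 cm^2 = 185 / 10000 = 0.0185 m^2
Step 2: GSM = 6.85 g / 0.0185 m^2 = 370.3 g/m^2

370.3 g/m^2


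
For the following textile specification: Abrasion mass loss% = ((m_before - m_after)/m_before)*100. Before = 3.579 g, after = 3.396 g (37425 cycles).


Formula: Mass loss% = ((m_before - m_after) / m_before) * 100
Step 1: Mass loss = 3.579 - 3.396 = 0.183 g
Step 2: Ratio = 0.183 / 3.579 = 0.0511316
Step 3: Mass loss% = 0.0511316 * 100 = 5.11316% ≈ 5.11%

5.11%


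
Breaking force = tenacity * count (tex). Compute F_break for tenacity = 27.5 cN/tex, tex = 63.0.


Formula: Breaking force = Tenacity * Linear density
F = 27.5 cN/tex * 63.0 tex
F = 1732.50 cN

1732.50 cN


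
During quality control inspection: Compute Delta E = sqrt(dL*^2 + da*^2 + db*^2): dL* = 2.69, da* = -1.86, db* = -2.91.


Formula: Delta E = sqrt(dL*^2 + da*^2 + db*^2)
Step 1: dL*^2 = 2.69^2 = 7.2361
Step 2: da*^2 = (-1.86)^2 = 3.4596
Step 3: db*^2 = (-2.91)^2 = 8.4681
Step 4: Sum = 7.2361 + 3.4596 + 8.4681 = 19.1638
Step 5: Delta E = sqrt(19.1638) = 4.38

4.38 Delta E


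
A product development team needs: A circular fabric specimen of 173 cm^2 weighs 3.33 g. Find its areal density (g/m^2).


Formula: GSM = mass_g / area_m2
Step 1: Convert area: 173 cm^2 = 173 / 10000 = 0.0173 m^2
Step 2: GSM = 3.33 g / 0.0173 m^2 = 192.5 g/m^2

192.5 g/m^2


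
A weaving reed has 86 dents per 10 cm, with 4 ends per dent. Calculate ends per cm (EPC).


Formula: EPC = (dents per 10 cm * ends per dent) / 10
Step 1: Total ends per 10 cm = 86 * 4 = 344
Step 2: EPC = 344 / 10 = 34.4 ends/cm

34.4 ends/cm


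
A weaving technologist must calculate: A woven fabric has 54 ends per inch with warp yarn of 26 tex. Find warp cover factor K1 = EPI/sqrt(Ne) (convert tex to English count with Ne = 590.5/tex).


Formula: K1 = EPI / sqrt(Ne), with Ne = 590.5 / tex_warp
Step 1: Ne = 590.5 / 26 = 22.712
Step 2: sqrt(Ne) = sqrt(22.712) = 4.7657
Step 3: K1 = 54 / 4.7657 = 11.3

11.3


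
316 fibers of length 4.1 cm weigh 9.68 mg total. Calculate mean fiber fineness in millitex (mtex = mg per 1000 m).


Formula: fineness (mtex) = mass (mg) / total length (km) = (mass_mg / total_length_m) * 1000
Step 1: Convert fiber length: 4.1 cm = 0.041 m
Step 2: Total fiber length = 316 * 0.041 = 12.956 m
Step 3: Linear density = 9.68 mg / 12.956 m = 0.7471 mg/m
Step 4: fineness = 0.7471 * 1000 = 747.1 mtex

747.1 mtex


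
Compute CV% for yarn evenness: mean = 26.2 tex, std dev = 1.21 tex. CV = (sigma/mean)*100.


Formula: CV% = (standard deviation / mean) * 100
Step 1: Ratio = 1.21 / 26.2 = 0.046183
Step 2: CV% = 0.046183 * 100 = 4.6183% ≈ 4.6%

4.6%


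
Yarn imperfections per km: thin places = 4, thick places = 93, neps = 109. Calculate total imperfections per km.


Formula: Total = thin places + thick places + neps
Total = 4 + 93 + 109
Total = 206 imperfections/km

206 imperfections/km


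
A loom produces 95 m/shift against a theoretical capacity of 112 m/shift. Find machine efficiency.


Formula: Efficiency% = (Actual output / Theoretical output) * 100
Efficiency% = (95 / 112) * 100
Efficiency% = 0.848214 * 100 = 84.8214% ≈ 84.8%

84.8%


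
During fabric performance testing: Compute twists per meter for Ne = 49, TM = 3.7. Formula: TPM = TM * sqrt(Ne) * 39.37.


Formula: TPM = TM * sqrt(Ne) * 39.37
Step 1: sqrt(Ne) = sqrt(49) = 7
Step 2: TM * sqrt(Ne) = 3.7 * 7 = 25.9
Step 3: TPM = 25.9 * 39.37 = 1020 twists/m

1020 twists/m


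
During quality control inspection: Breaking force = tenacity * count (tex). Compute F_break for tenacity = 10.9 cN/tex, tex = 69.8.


Formula: Breaking force = Tenacity * Linear density
F = 10.9 cN/tex * 69.8 tex
F = 760.82 cN

760.82 cN


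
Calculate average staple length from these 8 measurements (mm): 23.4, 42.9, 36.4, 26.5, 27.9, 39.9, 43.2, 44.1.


Formula: Mean = sum of lengths / count
Sum = 23.4 + 42.9 + 36.4 + 26.5 + 27.9 + 39.9 + 43.2 + 44.1
Sum = 284.3 mm
Mean = 284.3 / 8 = 35.54 mm

35.54 mm


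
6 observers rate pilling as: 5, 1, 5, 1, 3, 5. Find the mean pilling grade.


Formula: Mean = sum / count
Sum = 5 + 1 + 5 + 1 + 3 + 5 = 20
Mean = 20 / 6 = 3.3

3.3


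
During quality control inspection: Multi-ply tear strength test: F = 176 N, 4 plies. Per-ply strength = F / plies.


Formula: Per-ply strength = Total force / Number of plies
Per-ply = 176 N / 4
Per-ply = 44 N

44 N


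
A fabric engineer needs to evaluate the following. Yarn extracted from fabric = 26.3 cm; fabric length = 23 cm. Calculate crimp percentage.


Formula: Crimp% = ((L_yarn - L_fabric) / L_fabric) * 100
Step 1: Extension = 26.3 - 23 = 3.3 cm
Step 2: Crimp% = (3.3 / 23) * 100
Step 3: Crimp% = 0.143478 * 100 = 14.3478% ≈ 14.3%

14.3%


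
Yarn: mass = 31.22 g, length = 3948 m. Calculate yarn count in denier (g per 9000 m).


Formula: den = (mass_g / length_m) * 9000
Substituting: den = (31.22 / 3948) * 9000
Intermediate: 31.22 / 3948 = 0.0079078 g/m
den = 0.0079078 * 9000 = 71.2 denier

71.2 denier


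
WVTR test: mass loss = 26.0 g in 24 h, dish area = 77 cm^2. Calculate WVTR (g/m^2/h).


Formula: WVTR = mass_loss / (area * time)
Step 1: Convert area: 77 cm^2 = 0.0077 m^2
Step 2: WVTR = 26.0 g / (0.0077 m^2 * 24 h)
Step 3: WVTR = 26.0 / 0.1848 = 140.7 g/m^2/h

140.7 g/m^2/h


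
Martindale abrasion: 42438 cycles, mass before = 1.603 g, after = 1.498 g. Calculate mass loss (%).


Formula: Mass loss% = ((m_before - m_after) / m_before) * 100
Step 1: Mass loss = 1.603 - 1.498 = 0.105 g
Step 2: Ratio = 0.105 / 1.603 = 0.0655022
Step 3: Mass loss% = 0.0655022 * 100 = 6.55022% ≈ 6.55%

6.55%


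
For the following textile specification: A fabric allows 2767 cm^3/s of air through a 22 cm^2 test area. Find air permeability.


Formula: Air Permeability = Airflow / Test Area
AP = 2767 cm^3/s / 22 cm^2
AP = 125.8 cm^3/s/cm^2

125.8 cm^3/s/cm^2


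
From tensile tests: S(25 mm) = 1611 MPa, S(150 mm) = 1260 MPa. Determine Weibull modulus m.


Formula: m = ln(L1/L2) / ln(S2/S1)
Step 1: ln(L1/L2) = ln(25/150) = -1.79176
Step 2: S2/S1 = 1260/1611 = 0.78212
Step 3: ln(S2/S1) = ln(0.78212) = -0.24575
Step 4: m = -1.79176 / -0.24575 = 7.29

7.29 (Weibull m)


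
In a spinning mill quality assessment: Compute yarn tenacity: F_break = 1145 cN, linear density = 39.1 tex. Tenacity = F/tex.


Formula: Tenacity = Breaking force / Linear density
Tenacity = 1145 cN / 39.1 tex
Tenacity = 29.28 cN/tex

29.28 cN/tex


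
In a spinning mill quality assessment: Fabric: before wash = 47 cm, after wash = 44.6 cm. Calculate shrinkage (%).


Formula: Shrinkage% = ((L_before - L_after) / L_before) * 100
Step 1: Shrinkage = 47 - 44.6 = 2.4 cm
Step 2: Shrinkage% = (2.4 / 47) * 100
Step 3: Shrinkage% = 0.051064 * 100 = 5.1064% ≈ 5.1%

5.1%


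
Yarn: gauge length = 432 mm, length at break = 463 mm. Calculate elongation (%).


Formula: Elongation (%) = ((L_break - L0) / L0) * 100
Step 1: Extension = 463 - 432 = 31 mm
Step 2: Elongation = (31 / 432) * 100
Step 3: Elongation = 0.071759 * 100 = 7.1759% ≈ 7.2%

7.2%


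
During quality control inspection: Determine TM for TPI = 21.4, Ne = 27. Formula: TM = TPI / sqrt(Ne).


Formula: TM = TPI / sqrt(Ne)
Step 1: sqrt(Ne) = sqrt(27) = 5.1962
Step 2: TM = 21.4 / 5.1962 = 4.12

4.12 TM


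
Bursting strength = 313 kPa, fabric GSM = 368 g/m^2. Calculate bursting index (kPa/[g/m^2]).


Formula: Bursting Index = Bursting Strength / Fabric GSM
BI = 313 kPa / 368 g/m^2
BI = 0.851 kPa/(g/m^2)

0.851 kPa/(g/m^2)


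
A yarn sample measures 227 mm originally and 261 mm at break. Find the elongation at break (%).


Formula: Elongation (%) = ((L_break - L0) / L0) * 100
Step 1: Extension = 261 - 227 = 34 mm
Step 2: Elongation = (34 / 227) * 100
Step 3: Elongation = 0.14978 * 100 = 14.978% ≈ 15.0%

15.0%


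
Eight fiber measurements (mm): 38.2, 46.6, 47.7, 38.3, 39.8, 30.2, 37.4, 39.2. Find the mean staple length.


Formula: Mean = sum of lengths / count
Sum = 38.2 + 46.6 + 47.7 + 38.3 + 39.8 + 30.2 + 37.4 + 39.2
Sum = 317.4 mm
Mean = 317.4 / 8 = 39.68 mm

39.68 mm


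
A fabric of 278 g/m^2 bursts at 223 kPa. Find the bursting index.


Formula: Bursting Index = Bursting Strength / Fabric GSM
BI = 223 kPa / 278 g/m^2
BI = 0.802 kPa/(g/m^2)

0.802 kPa/(g/m^2)


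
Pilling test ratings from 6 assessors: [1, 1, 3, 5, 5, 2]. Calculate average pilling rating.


Formula: Mean = sum / count
Sum = 1 + 1 + 3 + 5 + 5 + 2 = 17
Mean = 17 / 6 = 2.8

2.8


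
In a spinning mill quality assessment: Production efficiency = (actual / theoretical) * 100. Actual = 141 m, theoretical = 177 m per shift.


Formula: Efficiency% = (Actual output / Theoretical output) * 100
Efficiency% = (141 / 177) * 100
Efficiency% = 0.79661 * 100 = 79.661% ≈ 79.7%

79.7%


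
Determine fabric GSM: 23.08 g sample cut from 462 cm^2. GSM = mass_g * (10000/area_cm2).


Formula: GSM = mass_g / area_m2
Step 1: Convert area: 462 cm^2 = 462 / 10000 = 0.0462 m^2
Step 2: GSM = 23.08 g / 0.0462 m^2 = 499.6 g/m^2

499.6 g/m^2


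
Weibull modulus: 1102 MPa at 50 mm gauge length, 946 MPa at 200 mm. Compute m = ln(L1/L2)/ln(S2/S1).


Formula: m = ln(L1/L2) / ln(S2/S1)
Step 1: ln(L1/L2) = ln(50/200) = -1.38629
Step 2: S2/S1 = 946/1102 = 0.85844
Step 3: ln(S2/S1) = ln(0.85844) = -0.15264
Step 4: m = -1.38629 / -0.15264 = 9.08

9.08 (Weibull m)


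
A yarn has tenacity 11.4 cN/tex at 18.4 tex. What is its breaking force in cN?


Formula: Breaking force = Tenacity * Linear density
F = 11.4 cN/tex * 18.4 tex
F = 209.76 cN

209.76 cN


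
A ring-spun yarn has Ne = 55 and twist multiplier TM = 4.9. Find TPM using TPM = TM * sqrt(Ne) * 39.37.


Formula: TPM = TM * sqrt(Ne) * 39.37
Step 1: sqrt(Ne) = sqrt(55) = 7.4162
Step 2: TM * sqrt(Ne) = 4.9 * 7.4162 = 36.3394
Step 3: TPM = 36.3394 * 39.37 = 1431 twists/m

1431 twists/m


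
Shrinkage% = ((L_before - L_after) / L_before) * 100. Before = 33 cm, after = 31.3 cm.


Formula: Shrinkage% = ((L_before - L_after) / L_before) * 100
Step 1: Shrinkage = 33 - 31.3 = 1.7 cm
Step 2: Shrinkage% = (1.7 / 33) * 100
Step 3: Shrinkage% = 0.051515 * 100 = 5.1515% ≈ 5.2%

5.2%


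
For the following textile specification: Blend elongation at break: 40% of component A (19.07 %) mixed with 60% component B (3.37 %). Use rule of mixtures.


Formula: Blend property = (fraction_A * property_A) + (fraction_B * property_B)
Step 1: Contribution A = 40/100 * 19.07 % = 7.628 %
Step 2: Contribution B = 60/100 * 3.37 % = 2.022 %
Step 3: Blend elongation at break = 7.628 + 2.022 = 9.65 %

9.65 %


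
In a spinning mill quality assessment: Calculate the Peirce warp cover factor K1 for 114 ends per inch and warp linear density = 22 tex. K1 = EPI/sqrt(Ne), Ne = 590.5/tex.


Formula: K1 = EPI / sqrt(Ne), with Ne = 590.5 / tex_warp
Step 1: Ne = 590.5 / 22 = 26.841
Step 2: sqrt(Ne) = sqrt(26.841) = 5.1808
Step 3: K1 = 114 / 5.1808 = 22.0

22.0


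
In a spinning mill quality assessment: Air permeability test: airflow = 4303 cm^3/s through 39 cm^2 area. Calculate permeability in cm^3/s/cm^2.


Formula: Air Permeability = Airflow / Test Area
AP = 4303 cm^3/s / 39 cm^2
AP = 110.3 cm^3/s/cm^2

110.3 cm^3/s/cm^2


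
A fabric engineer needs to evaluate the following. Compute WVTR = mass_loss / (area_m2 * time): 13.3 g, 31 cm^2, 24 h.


Formula: WVTR = mass_loss / (area * time)
Step 1: Convert area: 31 cm^2 = 0.0031 m^2
Step 2: WVTR = 13.3 g / (0.0031 m^2 * 24 h)
Step 3: WVTR = 13.3 / 0.0744 = 178.8 g/m^2/h

178.8 g/m^2/h


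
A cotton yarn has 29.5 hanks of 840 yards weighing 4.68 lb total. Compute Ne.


Formula: Ne = hanks / mass_lb
Substituting: Ne = 29.5 / 4.68
Ne = 6.3

6.3 Ne


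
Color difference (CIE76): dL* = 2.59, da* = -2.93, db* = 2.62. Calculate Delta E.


Formula: Delta E = sqrt(dL*^2 + da*^2 + db*^2)
Step 1: dL*^2 = 2.59^2 = 6.7081
Step 2: da*^2 = (-2.93)^2 = 8.5849
Step 3: db*^2 = 2.62^2 = 6.8644
Step 4: Sum = 6.7081 + 8.5849 + 6.8644 = 22.1574
Step 5: Delta E = sqrt(22.1574) = 4.71

4.71 Delta E


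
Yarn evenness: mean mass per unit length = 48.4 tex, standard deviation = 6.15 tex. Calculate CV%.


Formula: CV% = (standard deviation / mean) * 100
Step 1: Ratio = 6.15 / 48.4 = 0.127066
Step 2: CV% = 0.127066 * 100 = 12.7066% ≈ 12.7%

12.7%


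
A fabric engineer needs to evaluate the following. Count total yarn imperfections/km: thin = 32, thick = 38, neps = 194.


Formula: Total = thin places + thick places + neps
Total = 32 + 38 + 194
Total = 264 imperfections/km

264 imperfections/km


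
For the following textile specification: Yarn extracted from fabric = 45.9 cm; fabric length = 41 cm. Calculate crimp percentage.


Formula: Crimp% = ((L_yarn - L_fabric) / L_fabric) * 100
Step 1: Extension = 45.9 - 41 = 4.9 cm
Step 2: Crimp% = (4.9 / 41) * 100
Step 3: Crimp% = 0.119512 * 100 = 11.9512% ≈ 12.0%

12.0%


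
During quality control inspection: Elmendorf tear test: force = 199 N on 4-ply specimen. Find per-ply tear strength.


Formula: Per-ply strength = Total force / Number of plies
Per-ply = 199 N / 4
Per-ply = 49.75 N

49.75 N


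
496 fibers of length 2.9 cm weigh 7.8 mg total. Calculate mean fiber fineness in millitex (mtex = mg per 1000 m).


Formula: fineness (mtex) = mass (mg) / total length (km) = (mass_mg / total_length_m) * 1000
Step 1: Convert fiber length: 2.9 cm = 0.029 m
Step 2: Total fiber length = 496 * 0.029 = 14.384 m
Step 3: Linear density = 7.8 mg / 14.384 m = 0.5423 mg/m
Step 4: fineness = 0.5423 * 1000 = 542.3 mtex

542.3 mtex


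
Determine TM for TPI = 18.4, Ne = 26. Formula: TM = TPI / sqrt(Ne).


Formula: TM = TPI / sqrt(Ne)
Step 1: sqrt(Ne) = sqrt(26) = 5.099
Step 2: TM = 18.4 / 5.099 = 3.61

3.61 TM


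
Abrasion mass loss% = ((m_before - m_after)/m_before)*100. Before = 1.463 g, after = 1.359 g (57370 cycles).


Formula: Mass loss% = ((m_before - m_after) / m_before) * 100
Step 1: Mass loss = 1.463 - 1.359 = 0.104 g
Step 2: Ratio = 0.104 / 1.463 = 0.0710868
Step 3: Mass loss% = 0.0710868 * 100 = 7.10868% ≈ 7.11%

7.11%


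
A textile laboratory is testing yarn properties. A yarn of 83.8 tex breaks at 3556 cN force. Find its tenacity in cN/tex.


Formula: Tenacity = Breaking force / Linear density
Tenacity = 3556 cN / 83.8 tex
Tenacity = 42.43 cN/tex

42.43 cN/tex


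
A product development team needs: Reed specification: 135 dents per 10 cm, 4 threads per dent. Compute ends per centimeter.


Formula: EPC = (dents per 10 cm * ends per dent) / 10
Step 1: Total ends per 10 cm = 135 * 4 = 540
Step 2: EPC = 540 / 10 = 54.0 ends/cm

54.0 ends/cm


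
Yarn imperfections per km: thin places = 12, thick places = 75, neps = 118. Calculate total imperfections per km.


Formula: Total = thin places + thick places + neps
Total = 12 + 75 + 118
Total = 205 imperfections/km

205 imperfections/km


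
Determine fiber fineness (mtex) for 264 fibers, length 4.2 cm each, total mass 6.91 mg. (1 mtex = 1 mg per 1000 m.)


Formula: fineness (mtex) = mass (mg) / total length (km) = (mass_mg / total_length_m) * 1000
Step 1: Convert fiber length: 4.2 cm = 0.042 m
Step 2: Total fiber length = 264 * 0.042 = 11.088 m
Step 3: Linear density = 6.91 mg / 11.088 m = 0.6232 mg/m
Step 4: fineness = 0.6232 * 1000 = 623.2 mtex

623.2 mtex


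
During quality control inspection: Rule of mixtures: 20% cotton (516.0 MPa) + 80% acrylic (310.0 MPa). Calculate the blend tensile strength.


Formula: Blend property = (fraction_A * property_A) + (fraction_B * property_B)
Step 1: Contribution A = 20/100 * 516.0 MPa = 103.2 MPa
Step 2: Contribution B = 80/100 * 310.0 MPa = 248.0 MPa
Step 3: Blend tensile strength = 103.2 + 248.0 = 351.2 MPa

351.2 MPa


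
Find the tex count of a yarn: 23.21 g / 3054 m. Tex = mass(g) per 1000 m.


Formula: Tex = (mass_g / length_m) * 1000
Substituting: Tex = (23.21 / 3054) * 1000
Intermediate: 23.21 / 3054 = 0.00759987 g/m
Tex = 0.00759987 * 1000 = 7.60 tex

7.60 tex


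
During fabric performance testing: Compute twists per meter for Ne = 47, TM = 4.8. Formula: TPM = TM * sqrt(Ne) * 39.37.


Formula: TPM = TM * sqrt(Ne) * 39.37
Step 1: sqrt(Ne) = sqrt(47) = 6.8557
Step 2: TM * sqrt(Ne) = 4.8 * 6.8557 = 32.9074
Step 3: TPM = 32.9074 * 39.37 = 1296 twists/m

1296 twists/m


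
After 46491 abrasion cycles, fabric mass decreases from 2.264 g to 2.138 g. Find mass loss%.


Formula: Mass loss% = ((m_before - m_after) / m_before) * 100
Step 1: Mass loss = 2.264 - 2.138 = 0.126 g
Step 2: Ratio = 0.126 / 2.264 = 0.0556537
Step 3: Mass loss% = 0.0556537 * 100 = 5.56537% ≈ 5.57%

5.57%


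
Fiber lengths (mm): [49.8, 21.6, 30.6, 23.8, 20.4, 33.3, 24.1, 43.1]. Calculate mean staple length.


Formula: Mean = sum of lengths / count
Sum = 49.8 + 21.6 + 30.6 + 23.8 + 20.4 + 33.3 + 24.1 + 43.1
Sum = 246.7 mm
Mean = 246.7 / 8 = 30.84 mm

30.84 mm


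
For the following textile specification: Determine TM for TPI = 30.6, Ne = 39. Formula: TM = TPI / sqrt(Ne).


Formula: TM = TPI / sqrt(Ne)
Step 1: sqrt(Ne) = sqrt(39) = 6.245
Step 2: TM = 30.6 / 6.245 = 4.90

4.90 TM


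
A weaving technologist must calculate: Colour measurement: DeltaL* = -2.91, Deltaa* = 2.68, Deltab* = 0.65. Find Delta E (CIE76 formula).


Formula: Delta E = sqrt(dL*^2 + da*^2 + db*^2)
Step 1: dL*^2 = (-2.91)^2 = 8.4681
Step 2: da*^2 = 2.68^2 = 7.1824
Step 3: db*^2 = 0.65^2 = 0.4225
Step 4: Sum = 8.4681 + 7.1824 + 0.4225 = 16.073
Step 5: Delta E = sqrt(16.073) = 4.01

4.01 Delta E


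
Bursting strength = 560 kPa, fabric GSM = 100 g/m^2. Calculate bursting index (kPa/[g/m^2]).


Formula: Bursting Index = Bursting Strength / Fabric GSM
BI = 560 kPa / 100 g/m^2
BI = 5.600 kPa/(g/m^2)

5.600 kPa/(g/m^2)


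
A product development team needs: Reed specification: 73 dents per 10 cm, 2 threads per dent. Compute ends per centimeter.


Formula: EPC = (dents per 10 cm * ends per dent) / 10
Step 1: Total ends per 10 cm = 73 * 2 = 146
Step 2: EPC = 146 / 10 = 14.6 ends/cm

14.6 ends/cm


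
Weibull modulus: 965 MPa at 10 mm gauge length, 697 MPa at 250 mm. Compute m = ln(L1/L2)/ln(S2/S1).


Formula: m = ln(L1/L2) / ln(S2/S1)
Step 1: ln(L1/L2) = ln(10/250) = -3.21888
Step 2: S2/S1 = 697/965 = 0.72228
Step 3: ln(S2/S1) = ln(0.72228) = -0.32534
Step 4: m = -3.21888 / -0.32534 = 9.89

9.89 (Weibull m)


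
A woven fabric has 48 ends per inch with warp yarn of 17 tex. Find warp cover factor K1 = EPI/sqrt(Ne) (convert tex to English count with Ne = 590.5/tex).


Formula: K1 = EPI / sqrt(Ne), with Ne = 590.5 / tex_warp
Step 1: Ne = 590.5 / 17 = 34.735
Step 2: sqrt(Ne) = sqrt(34.735) = 5.8936
Step 3: K1 = 48 / 5.8936 = 8.1

8.1


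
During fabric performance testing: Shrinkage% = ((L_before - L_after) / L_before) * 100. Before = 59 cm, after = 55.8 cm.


Formula: Shrinkage% = ((L_before - L_after) / L_before) * 100
Step 1: Shrinkage = 59 - 55.8 = 3.2 cm
Step 2: Shrinkage% = (3.2 / 59) * 100
Step 3: Shrinkage% = 0.054237 * 100 = 5.4237% ≈ 5.4%

5.4%


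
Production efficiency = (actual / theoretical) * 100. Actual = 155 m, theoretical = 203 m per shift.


Formula: Efficiency% = (Actual output / Theoretical output) * 100
Efficiency% = (155 / 203) * 100
Efficiency% = 0.763547 * 100 = 76.3547% ≈ 76.4%

76.4%


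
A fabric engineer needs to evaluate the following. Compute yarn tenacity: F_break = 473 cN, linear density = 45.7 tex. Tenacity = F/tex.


Formula: Tenacity = Breaking force / Linear density
Tenacity = 473 cN / 45.7 tex
Tenacity = 10.35 cN/tex

10.35 cN/tex


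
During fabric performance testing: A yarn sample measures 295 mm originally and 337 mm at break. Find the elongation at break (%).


Formula: Elongation (%) = ((L_break - L0) / L0) * 100
Step 1: Extension = 337 - 295 = 42 mm
Step 2: Elongation = (42 / 295) * 100
Step 3: Elongation = 0.142373 * 100 = 14.2373% ≈ 14.2%

14.2%


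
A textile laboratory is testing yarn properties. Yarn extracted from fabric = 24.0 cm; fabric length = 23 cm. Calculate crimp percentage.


Formula: Crimp% = ((L_yarn - L_fabric) / L_fabric) * 100
Step 1: Extension = 24.0 - 23 = 1.0 cm
Step 2: Crimp% = (1.0 / 23) * 100
Step 3: Crimp% = 0.043478 * 100 = 4.3478% ≈ 4.3%

4.3%


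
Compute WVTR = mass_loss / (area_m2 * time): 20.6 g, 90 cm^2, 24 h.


Formula: WVTR = mass_loss / (area * time)
Step 1: Convert area: 90 cm^2 = 0.009 m^2
Step 2: WVTR = 20.6 g / (0.009 m^2 * 24 h)
Step 3: WVTR = 20.6 / 0.216 = 95.4 g/m^2/h

95.4 g/m^2/h


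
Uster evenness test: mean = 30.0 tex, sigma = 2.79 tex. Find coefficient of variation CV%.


Formula: CV% = (standard deviation / mean) * 100
Step 1: Ratio = 2.79 / 30.0 = 0.093
Step 2: CV% = 0.093 * 100 = 9.3%

9.3%


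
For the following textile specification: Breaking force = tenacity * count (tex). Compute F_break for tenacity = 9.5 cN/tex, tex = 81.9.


Formula: Breaking force = Tenacity * Linear density
F = 9.5 cN/tex * 81.9 tex
F = 778.05 cN

778.05 cN


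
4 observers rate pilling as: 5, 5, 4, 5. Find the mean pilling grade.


Formula: Mean = sum / count
Sum = 5 + 5 + 4 + 5 = 19
Mean = 19 / 4 = 4.8

4.8


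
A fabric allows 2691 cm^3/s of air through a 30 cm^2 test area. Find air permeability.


Formula: Air Permeability = Airflow / Test Area
AP = 2691 cm^3/s / 30 cm^2
AP = 89.7 cm^3/s/cm^2

89.7 cm^3/s/cm^2


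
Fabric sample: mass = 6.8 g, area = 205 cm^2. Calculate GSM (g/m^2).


Formula: GSM = mass_g / area_m2
Step 1: Convert area: 205 cm^2 = 205 / 10000 = 0.0205 m^2
Step 2: GSM = 6.8 g / 0.0205 m^2 = 331.7 g/m^2

331.7 g/m^2


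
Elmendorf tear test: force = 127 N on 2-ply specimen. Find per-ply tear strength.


Formula: Per-ply strength = Total force / Number of plies
Per-ply = 127 N / 2
Per-ply = 63.5 N

63.5 N


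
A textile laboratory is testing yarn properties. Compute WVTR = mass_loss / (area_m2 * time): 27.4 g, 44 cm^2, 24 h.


Formula: WVTR = mass_loss / (area * time)
Step 1: Convert area: 44 cm^2 = 0.0044 m^2
Step 2: WVTR = 27.4 g / (0.0044 m^2 * 24 h)
Step 3: WVTR = 27.4 / 0.1056 = 259.5 g/m^2/h

259.5 g/m^2/h


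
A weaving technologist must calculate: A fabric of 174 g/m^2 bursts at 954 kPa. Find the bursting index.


Formula: Bursting Index = Bursting Strength / Fabric GSM
BI = 954 kPa / 174 g/m^2
BI = 5.483 kPa/(g/m^2)

5.483 kPa/(g/m^2)


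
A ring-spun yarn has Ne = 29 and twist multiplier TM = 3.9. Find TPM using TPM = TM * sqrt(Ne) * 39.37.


Formula: TPM = TM * sqrt(Ne) * 39.37
Step 1: sqrt(Ne) = sqrt(29) = 5.3852
Step 2: TM * sqrt(Ne) = 3.9 * 5.3852 = 21.0023
Step 3: TPM = 21.0023 * 39.37 = 827 twists/m

827 twists/m


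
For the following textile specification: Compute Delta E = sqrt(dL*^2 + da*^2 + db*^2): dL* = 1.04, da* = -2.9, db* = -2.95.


Formula: Delta E = sqrt(dL*^2 + da*^2 + db*^2)
Step 1: dL*^2 = 1.04^2 = 1.0816
Step 2: da*^2 = (-2.9)^2 = 8.41
Step 3: db*^2 = (-2.95)^2 = 8.7025
Step 4: Sum = 1.0816 + 8.41 + 8.7025 = 18.1941
Step 5: Delta E = sqrt(18.1941) = 4.27

4.27 Delta E


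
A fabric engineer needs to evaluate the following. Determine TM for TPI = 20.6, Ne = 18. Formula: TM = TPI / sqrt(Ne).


Formula: TM = TPI / sqrt(Ne)
Step 1: sqrt(Ne) = sqrt(18) = 4.2426
Step 2: TM = 20.6 / 4.2426 = 4.86

4.86 TM


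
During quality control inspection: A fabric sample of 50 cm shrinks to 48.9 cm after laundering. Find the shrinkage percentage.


Formula: Shrinkage% = ((L_before - L_after) / L_before) * 100
Step 1: Shrinkage = 50 - 48.9 = 1.1 cm
Step 2: Shrinkage% = (1.1 / 50) * 100
Step 3: Shrinkage% = 0.022 * 100 = 2.2%

2.2%


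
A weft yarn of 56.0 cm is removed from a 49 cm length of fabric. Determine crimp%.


Formula: Crimp% = ((L_yarn - L_fabric) / L_fabric) * 100
Step 1: Extension = 56.0 - 49 = 7.0 cm
Step 2: Crimp% = (7.0 / 49) * 100
Step 3: Crimp% = 0.142857 * 100 = 14.2857% ≈ 14.3%

14.3%


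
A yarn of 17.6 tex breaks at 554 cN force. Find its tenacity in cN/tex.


Formula: Tenacity = Breaking force / Linear density
Tenacity = 554 cN / 17.6 tex
Tenacity = 31.48 cN/tex

31.48 cN/tex


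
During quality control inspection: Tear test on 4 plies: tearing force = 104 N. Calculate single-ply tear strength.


Formula: Per-ply strength = Total force / Number of plies
Per-ply = 104 N / 4
Per-ply = 26 N

26 N


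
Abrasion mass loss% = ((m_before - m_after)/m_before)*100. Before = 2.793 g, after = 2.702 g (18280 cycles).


Formula: Mass loss% = ((m_before - m_after) / m_before) * 100
Step 1: Mass loss = 2.793 - 2.702 = 0.091 g
Step 2: Ratio = 0.091 / 2.793 = 0.0325815
Step 3: Mass loss% = 0.0325815 * 100 = 3.25815% ≈ 3.26%

3.26%


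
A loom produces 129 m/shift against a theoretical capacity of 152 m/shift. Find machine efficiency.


Formula: Efficiency% = (Actual output / Theoretical output) * 100
Efficiency% = (129 / 152) * 100
Efficiency% = 0.848684 * 100 = 84.8684% ≈ 84.9%

84.9%


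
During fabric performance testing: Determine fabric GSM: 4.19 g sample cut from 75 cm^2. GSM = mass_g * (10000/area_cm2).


Formula: GSM = mass_g / area_m2
Step 1: Convert area: 75 cm^2 = 75 / 10000 = 0.0075 m^2
Step 2: GSM = 4.19 g / 0.0075 m^2 = 558.7 g/m^2

558.7 g/m^2


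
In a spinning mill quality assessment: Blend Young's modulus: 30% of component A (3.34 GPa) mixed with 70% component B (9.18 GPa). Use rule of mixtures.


Formula: Blend property = (fraction_A * property_A) + (fraction_B * property_B)
Step 1: Contribution A = 30/100 * 3.34 GPa = 1.002 GPa
Step 2: Contribution B = 70/100 * 9.18 GPa = 6.426 GPa
Step 3: Blend Young's modulus = 1.002 + 6.426 = 7.428 GPa

7.428 GPa


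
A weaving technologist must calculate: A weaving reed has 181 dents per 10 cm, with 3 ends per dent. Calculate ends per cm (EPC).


Formula: EPC = (dents per 10 cm * ends per dent) / 10
Step 1: Total ends per 10 cm = 181 * 3 = 543
Step 2: EPC = 543 / 10 = 54.3 ends/cm

54.3 ends/cm


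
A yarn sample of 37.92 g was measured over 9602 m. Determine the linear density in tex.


Formula: Tex = (mass_g / length_m) * 1000
Substituting: Tex = (37.92 / 9602) * 1000
Intermediate: 37.92 / 9602 = 0.00394918 g/m
Tex = 0.00394918 * 1000 = 3.95 tex

3.95 tex


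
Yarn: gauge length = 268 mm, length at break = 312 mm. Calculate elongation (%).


Formula: Elongation (%) = ((L_break - L0) / L0) * 100
Step 1: Extension = 312 - 268 = 44 mm
Step 2: Elongation = (44 / 268) * 100
Step 3: Elongation = 0.164179 * 100 = 16.4179% ≈ 16.4%

16.4%


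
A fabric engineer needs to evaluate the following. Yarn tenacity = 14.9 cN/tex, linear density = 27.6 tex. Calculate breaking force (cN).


Formula: Breaking force = Tenacity * Linear density
F = 14.9 cN/tex * 27.6 tex
F = 411.24 cN

411.24 cN


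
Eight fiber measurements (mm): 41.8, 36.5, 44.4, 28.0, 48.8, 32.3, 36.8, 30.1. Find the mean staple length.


Formula: Mean = sum of lengths / count
Sum = 41.8 + 36.5 + 44.4 + 28.0 + 48.8 + 32.3 + 36.8 + 30.1
Sum = 298.7 mm
Mean = 298.7 / 8 = 37.34 mm

37.34 mm


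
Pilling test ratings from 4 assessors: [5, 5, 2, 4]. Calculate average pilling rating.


Formula: Mean = sum / count
Sum = 5 + 5 + 2 + 4 = 16
Mean = 16 / 4 = 4.0

4.0


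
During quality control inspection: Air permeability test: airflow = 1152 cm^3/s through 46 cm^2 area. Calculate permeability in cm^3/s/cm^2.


Formula: Air Permeability = Airflow / Test Area
AP = 1152 cm^3/s / 46 cm^2
AP = 25.0 cm^3/s/cm^2

25.0 cm^3/s/cm^2


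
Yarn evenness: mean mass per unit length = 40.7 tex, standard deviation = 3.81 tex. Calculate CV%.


Formula: CV% = (standard deviation / mean) * 100
Step 1: Ratio = 3.81 / 40.7 = 0.093612
Step 2: CV% = 0.093612 * 100 = 9.3612% ≈ 9.4%

9.4%


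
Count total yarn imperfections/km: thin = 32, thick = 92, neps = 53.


Formula: Total = thin places + thick places + neps
Total = 32 + 92 + 53
Total = 177 imperfections/km

177 imperfections/km


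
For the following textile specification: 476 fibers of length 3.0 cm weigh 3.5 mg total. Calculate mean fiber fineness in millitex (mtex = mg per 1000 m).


Formula: fineness (mtex) = mass (mg) / total length (km) = (mass_mg / total_length_m) * 1000
Step 1: Convert fiber length: 3.0 cm = 0.03 m
Step 2: Total fiber length = 476 * 0.03 = 14.28 m
Step 3: Linear density = 3.5 mg / 14.28 m = 0.2451 mg/m
Step 4: fineness = 0.2451 * 1000 = 245.1 mtex

245.1 mtex


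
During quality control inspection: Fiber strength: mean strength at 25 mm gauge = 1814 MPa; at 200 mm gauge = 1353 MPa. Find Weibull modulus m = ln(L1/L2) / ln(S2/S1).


Formula: m = ln(L1/L2) / ln(S2/S1)
Step 1: ln(L1/L2) = ln(25/200) = -2.07944
Step 2: S2/S1 = 1353/1814 = 0.74587
Step 3: ln(S2/S1) = ln(0.74587) = -0.29320
Step 4: m = -2.07944 / -0.29320 = 7.09

7.09 (Weibull m)


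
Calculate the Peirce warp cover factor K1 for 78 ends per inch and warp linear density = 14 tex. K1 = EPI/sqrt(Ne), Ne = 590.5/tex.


Formula: K1 = EPI / sqrt(Ne), with Ne = 590.5 / tex_warp
Step 1: Ne = 590.5 / 14 = 42.179
Step 2: sqrt(Ne) = sqrt(42.179) = 6.4945
Step 3: K1 = 78 / 6.4945 = 12.0

12.0


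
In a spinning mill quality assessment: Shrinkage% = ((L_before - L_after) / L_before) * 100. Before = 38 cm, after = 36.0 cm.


Formula: Shrinkage% = ((L_before - L_after) / L_before) * 100
Step 1: Shrinkage = 38 - 36.0 = 2.0 cm
Step 2: Shrinkage% = (2.0 / 38) * 100
Step 3: Shrinkage% = 0.052632 * 100 = 5.2632% ≈ 5.3%

5.3%


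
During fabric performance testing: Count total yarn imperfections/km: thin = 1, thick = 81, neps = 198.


Formula: Total = thin places + thick places + neps
Total = 1 + 81 + 198
Total = 280 imperfections/km

280 imperfections/km


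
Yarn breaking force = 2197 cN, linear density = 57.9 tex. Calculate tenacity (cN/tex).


Formula: Tenacity = Breaking force / Linear density
Tenacity = 2197 cN / 57.9 tex
Tenacity = 37.94 cN/tex

37.94 cN/tex


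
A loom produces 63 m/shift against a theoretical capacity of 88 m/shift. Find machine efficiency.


Formula: Efficiency% = (Actual output / Theoretical output) * 100
Efficiency% = (63 / 88) * 100
Efficiency% = 0.715909 * 100 = 71.5909% ≈ 71.6%

71.6%


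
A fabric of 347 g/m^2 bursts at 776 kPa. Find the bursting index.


Formula: Bursting Index = Bursting Strength / Fabric GSM
BI = 776 kPa / 347 g/m^2
BI = 2.236 kPa/(g/m^2)

2.236 kPa/(g/m^2)


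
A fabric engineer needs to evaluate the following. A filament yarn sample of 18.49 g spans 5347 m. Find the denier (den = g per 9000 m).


Formula: den = (mass_g / length_m) * 9000
Substituting: den = (18.49 / 5347) * 9000
Intermediate: 18.49 / 5347 = 0.00345801 g/m
den = 0.00345801 * 9000 = 31.1 denier

31.1 denier


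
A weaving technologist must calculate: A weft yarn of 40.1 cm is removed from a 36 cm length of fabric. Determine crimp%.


Formula: Crimp% = ((L_yarn - L_fabric) / L_fabric) * 100
Step 1: Extension = 40.1 - 36 = 4.1 cm
Step 2: Crimp% = (4.1 / 36) * 100
Step 3: Crimp% = 0.113889 * 100 = 11.3889% ≈ 11.4%

11.4%


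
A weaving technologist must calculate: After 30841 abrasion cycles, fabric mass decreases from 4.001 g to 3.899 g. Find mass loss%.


Formula: Mass loss% = ((m_before - m_after) / m_before) * 100
Step 1: Mass loss = 4.001 - 3.899 = 0.102 g
Step 2: Ratio = 0.102 / 4.001 = 0.0254936
Step 3: Mass loss% = 0.0254936 * 100 = 2.54936% ≈ 2.55%

2.55%


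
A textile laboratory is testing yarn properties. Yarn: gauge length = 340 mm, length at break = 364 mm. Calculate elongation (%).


Formula: Elongation (%) = ((L_break - L0) / L0) * 100
Step 1: Extension = 364 - 340 = 24 mm
Step 2: Elongation = (24 / 340) * 100
Step 3: Elongation = 0.070588 * 100 = 7.0588% ≈ 7.1%

7.1%


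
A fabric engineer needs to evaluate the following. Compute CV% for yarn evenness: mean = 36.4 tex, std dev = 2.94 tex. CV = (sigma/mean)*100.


Formula: CV% = (standard deviation / mean) * 100
Step 1: Ratio = 2.94 / 36.4 = 0.080769
Step 2: CV% = 0.080769 * 100 = 8.0769% ≈ 8.1%

8.1%


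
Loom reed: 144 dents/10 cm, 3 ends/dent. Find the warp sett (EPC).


Formula: EPC = (dents per 10 cm * ends per dent) / 10
Step 1: Total ends per 10 cm = 144 * 3 = 432
Step 2: EPC = 432 / 10 = 43.2 ends/cm

43.2 ends/cm


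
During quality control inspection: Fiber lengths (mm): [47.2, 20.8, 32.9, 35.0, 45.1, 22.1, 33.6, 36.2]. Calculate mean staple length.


Formula: Mean = sum of lengths / count
Sum = 47.2 + 20.8 + 32.9 + 35.0 + 45.1 + 22.1 + 33.6 + 36.2
Sum = 272.9 mm
Mean = 272.9 / 8 = 34.11 mm

34.11 mm


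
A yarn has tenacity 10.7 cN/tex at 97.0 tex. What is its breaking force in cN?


Formula: Breaking force = Tenacity * Linear density
F = 10.7 cN/tex * 97.0 tex
F = 1037.90 cN

1037.90 cN


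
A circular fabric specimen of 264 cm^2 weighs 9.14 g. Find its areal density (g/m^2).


Formula: GSM = mass_g / area_m2
Step 1: Convert area: 264 cm^2 = 264 / 10000 = 0.0264 m^2
Step 2: GSM = 9.14 g / 0.0264 m^2 = 346.2 g/m^2

346.2 g/m^2


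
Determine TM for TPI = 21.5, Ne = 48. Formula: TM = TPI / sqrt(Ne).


Formula: TM = TPI / sqrt(Ne)
Step 1: sqrt(Ne) = sqrt(48) = 6.9282
Step 2: TM = 21.5 / 6.9282 = 3.10

3.10 TM


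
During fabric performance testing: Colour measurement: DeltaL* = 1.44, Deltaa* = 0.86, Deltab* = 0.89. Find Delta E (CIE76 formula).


Formula: Delta E = sqrt(dL*^2 + da*^2 + db*^2)
Step 1: dL*^2 = 1.44^2 = 2.0736
Step 2: da*^2 = 0.86^2 = 0.7396
Step 3: db*^2 = 0.89^2 = 0.7921
Step 4: Sum = 2.0736 + 0.7396 + 0.7921 = 3.6053
Step 5: Delta E = sqrt(3.6053) = 1.9

1.9 Delta E


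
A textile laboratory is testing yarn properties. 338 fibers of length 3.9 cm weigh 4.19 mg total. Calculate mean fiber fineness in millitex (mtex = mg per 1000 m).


Formula: fineness (mtex) = mass (mg) / total length (km) = (mass_mg / total_length_m) * 1000
Step 1: Convert fiber length: 3.9 cm = 0.039 m
Step 2: Total fiber length = 338 * 0.039 = 13.182 m
Step 3: Linear density = 4.19 mg / 13.182 m = 0.3179 mg/m
Step 4: fineness = 0.3179 * 1000 = 317.9 mtex

317.9 mtex


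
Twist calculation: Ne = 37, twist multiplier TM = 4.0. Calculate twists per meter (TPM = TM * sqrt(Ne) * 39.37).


Formula: TPM = TM * sqrt(Ne) * 39.37
Step 1: sqrt(Ne) = sqrt(37) = 6.0828
Step 2: TM * sqrt(Ne) = 4.0 * 6.0828 = 24.3312
Step 3: TPM = 24.3312 * 39.37 = 958 twists/m

958 twists/m


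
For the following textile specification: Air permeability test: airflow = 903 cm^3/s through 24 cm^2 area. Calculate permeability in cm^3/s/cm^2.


Formula: Air Permeability = Airflow / Test Area
AP = 903 cm^3/s / 24 cm^2
AP = 37.6 cm^3/s/cm^2

37.6 cm^3/s/cm^2


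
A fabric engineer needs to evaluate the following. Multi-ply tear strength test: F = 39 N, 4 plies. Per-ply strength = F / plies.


Formula: Per-ply strength = Total force / Number of plies
Per-ply = 39 N / 4
Per-ply = 9.75 N

9.75 N


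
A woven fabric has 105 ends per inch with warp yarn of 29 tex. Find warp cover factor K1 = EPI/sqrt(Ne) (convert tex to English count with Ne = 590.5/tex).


Formula: K1 = EPI / sqrt(Ne), with Ne = 590.5 / tex_warp
Step 1: Ne = 590.5 / 29 = 20.362
Step 2: sqrt(Ne) = sqrt(20.362) = 4.5124
Step 3: K1 = 105 / 4.5124 = 23.3

23.3


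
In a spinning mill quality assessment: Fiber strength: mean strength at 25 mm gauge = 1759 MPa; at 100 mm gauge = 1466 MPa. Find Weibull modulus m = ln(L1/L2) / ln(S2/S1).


Formula: m = ln(L1/L2) / ln(S2/S1)
Step 1: ln(L1/L2) = ln(25/100) = -1.38629
Step 2: S2/S1 = 1466/1759 = 0.83343
Step 3: ln(S2/S1) = ln(0.83343) = -0.18221
Step 4: m = -1.38629 / -0.18221 = 7.61

7.61 (Weibull m)


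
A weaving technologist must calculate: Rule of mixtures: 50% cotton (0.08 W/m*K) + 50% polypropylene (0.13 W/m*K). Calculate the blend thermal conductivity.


Formula: Blend property = (fraction_A * property_A) + (fraction_B * property_B)
Step 1: Contribution A = 50/100 * 0.08 W/m*K = 0.04 W/m*K
Step 2: Contribution B = 50/100 * 0.13 W/m*K = 0.065 W/m*K
Step 3: Blend thermal conductivity = 0.04 + 0.065 = 0.105 W/m*K

0.105 W/m*K


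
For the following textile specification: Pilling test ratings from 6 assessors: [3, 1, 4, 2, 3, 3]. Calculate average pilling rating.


Formula: Mean = sum / count
Sum = 3 + 1 + 4 + 2 + 3 + 3 = 16
Mean = 16 / 6 = 2.7

2.7


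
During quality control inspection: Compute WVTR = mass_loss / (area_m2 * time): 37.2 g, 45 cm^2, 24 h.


Formula: WVTR = mass_loss / (area * time)
Step 1: Convert area: 45 cm^2 = 0.0045 m^2
Step 2: WVTR = 37.2 g / (0.0045 m^2 * 24 h)
Step 3: WVTR = 37.2 / 0.108 = 344.4 g/m^2/h

344.4 g/m^2/h


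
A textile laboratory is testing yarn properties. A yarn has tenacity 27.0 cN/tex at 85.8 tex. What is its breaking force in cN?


Formula: Breaking force = Tenacity * Linear density
F = 27.0 cN/tex * 85.8 tex
F = 2316.60 cN

2316.60 cN


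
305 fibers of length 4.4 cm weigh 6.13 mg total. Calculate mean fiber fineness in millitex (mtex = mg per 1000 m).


Formula: fineness (mtex) = mass (mg) / total length (km) = (mass_mg / total_length_m) * 1000
Step 1: Convert fiber length: 4.4 cm = 0.044 m
Step 2: Total fiber length = 305 * 0.044 = 13.42 m
Step 3: Linear density = 6.13 mg / 13.42 m = 0.4568 mg/m
Step 4: fineness = 0.4568 * 1000 = 456.8 mtex

456.8 mtex


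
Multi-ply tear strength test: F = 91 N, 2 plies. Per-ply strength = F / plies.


Formula: Per-ply strength = Total force / Number of plies
Per-ply = 91 N / 2
Per-ply = 45.5 N

45.5 N


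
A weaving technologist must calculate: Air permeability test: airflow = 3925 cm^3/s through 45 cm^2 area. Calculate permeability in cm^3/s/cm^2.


Formula: Air Permeability = Airflow / Test Area
AP = 3925 cm^3/s / 45 cm^2
AP = 87.2 cm^3/s/cm^2

87.2 cm^3/s/cm^2


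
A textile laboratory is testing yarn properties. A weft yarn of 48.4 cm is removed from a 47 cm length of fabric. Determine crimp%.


Formula: Crimp% = ((L_yarn - L_fabric) / L_fabric) * 100
Step 1: Extension = 48.4 - 47 = 1.4 cm
Step 2: Crimp% = (1.4 / 47) * 100
Step 3: Crimp% = 0.029787 * 100 = 2.9787% ≈ 3.0%

3.0%


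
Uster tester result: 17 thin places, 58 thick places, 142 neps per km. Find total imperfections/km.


Formula: Total = thin places + thick places + neps
Total = 17 + 58 + 142
Total = 217 imperfections/km

217 imperfections/km


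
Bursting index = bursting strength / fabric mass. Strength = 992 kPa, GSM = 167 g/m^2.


Formula: Bursting Index = Bursting Strength / Fabric GSM
BI = 992 kPa / 167 g/m^2
BI = 5.940 kPa/(g/m^2)

5.940 kPa/(g/m^2)


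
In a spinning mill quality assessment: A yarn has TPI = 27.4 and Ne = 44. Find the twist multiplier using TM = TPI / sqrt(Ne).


Formula: TM = TPI / sqrt(Ne)
Step 1: sqrt(Ne) = sqrt(44) = 6.6332
Step 2: TM = 27.4 / 6.6332 = 4.13

4.13 TM


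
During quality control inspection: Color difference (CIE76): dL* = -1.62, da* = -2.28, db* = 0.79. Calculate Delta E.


Formula: Delta E = sqrt(dL*^2 + da*^2 + db*^2)
Step 1: dL*^2 = (-1.62)^2 = 2.6244
Step 2: da*^2 = (-2.28)^2 = 5.1984
Step 3: db*^2 = 0.79^2 = 0.6241
Step 4: Sum = 2.6244 + 5.1984 + 0.6241 = 8.4469
Step 5: Delta E = sqrt(8.4469) = 2.91

2.91 Delta E
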